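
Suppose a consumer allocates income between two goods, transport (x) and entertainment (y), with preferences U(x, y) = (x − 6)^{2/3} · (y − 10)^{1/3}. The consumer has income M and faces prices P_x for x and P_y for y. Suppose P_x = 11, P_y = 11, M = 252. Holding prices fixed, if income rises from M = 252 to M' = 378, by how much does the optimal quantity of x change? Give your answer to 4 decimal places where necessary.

Δx* = 7.6364

This is Cobb-Douglas in (x−6, y−10): tangency gives 2/3·P_y·(y−10) = 1/3·P_x·(x−6).
After buying the subsistence bundle (6, 10), a share 2/3 of the remaining income goes to x: x* = 6 + 2/3·(M − 6P_x − 10P_y)/P_x.
Discretionary income = 252 − 6·11 − 10·11 = 76; x* = 6 + 2/3·76/11 = 10.6061.
At M' = 378: x* = 18.2424. Change: 18.2424 − 10.6061 = 7.6364.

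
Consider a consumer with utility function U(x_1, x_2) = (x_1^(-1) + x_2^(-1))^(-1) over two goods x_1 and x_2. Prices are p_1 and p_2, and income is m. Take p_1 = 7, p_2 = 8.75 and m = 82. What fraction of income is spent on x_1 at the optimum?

share on x_1 = 0.4721

MU_x_1 ∝ x_1^(-2), MU_x_2 ∝ x_2^(-2), so MRS = (x_2/x_1)^(2) = p_1/p_2.
Hence x_2/x_1 = (p_1/p_2)^(1/(2)), i.e. raised to the 0.5 power.
With the ratio pinned down, the budget gives x_1* = m/(p_1 + p_2·(x_2/x_1)) and x_2* = (x_2/x_1)·x_1*.
Numerically x_2/x_1 = 0.894427, so x_1* = 82/(7 + 8.75·0.894427) = 5.5307 and x_2* = 0.894427·5.5307 = 4.9468.
Expenditure on x_1: 7·5.5307 = 38.7151; share = 0.4721.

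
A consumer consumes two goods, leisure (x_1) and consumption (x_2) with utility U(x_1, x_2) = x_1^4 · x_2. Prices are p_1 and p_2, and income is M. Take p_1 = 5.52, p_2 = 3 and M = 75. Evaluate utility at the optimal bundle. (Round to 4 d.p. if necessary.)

V = 69794.0974

Tangency: MRS = 4·x_2/x_1 = p_1/p_2.
So 4·p_2·x_2 = p_1·x_1; combined with the budget, a share 0.8 of income goes to x_1.
Demand: x_1*(p_1,p_2,M) = 0.8·M/p_1 and x_2* = 0.2·M/p_2.
At p_1=5.52, p_2=3, M=75: x_1* = 0.8·75/5.52 = 10.8696, x_2* = 5.
Utility at the optimum: U(10.8696, 5) = 69794.0974.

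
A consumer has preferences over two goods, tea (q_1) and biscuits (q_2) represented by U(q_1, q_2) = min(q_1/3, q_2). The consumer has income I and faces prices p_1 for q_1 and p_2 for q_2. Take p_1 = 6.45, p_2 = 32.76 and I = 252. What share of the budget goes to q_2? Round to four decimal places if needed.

Demand: q_1*(p_1,p_2,I) = 3·I/(3·p_1 + p_2), q_2* = I/(3·p_1 + p_2).
Here 3·6.45 + 32.76 = 52.11, giving q_1* = 14.5078 and q_2* = 4.8359.
Expenditure on q_2: 32.76·4.8359 = 158.4249; share = 0.6287.

share on q_2 = 0.6287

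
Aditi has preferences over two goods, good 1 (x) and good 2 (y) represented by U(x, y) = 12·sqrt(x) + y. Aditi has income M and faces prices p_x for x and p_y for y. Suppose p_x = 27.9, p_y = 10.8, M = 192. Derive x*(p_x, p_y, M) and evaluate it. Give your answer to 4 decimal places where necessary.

MU_x = 6/√x, MU_y = 1. Tangency: 6/√x = p_x/p_y.
Thus x* = (6·p_y/p_x)² — independent of M — with the rest of income spent on y.
Plugging in: x* = (6·10.8/27.9)² = 5.3944.

x* = 5.3944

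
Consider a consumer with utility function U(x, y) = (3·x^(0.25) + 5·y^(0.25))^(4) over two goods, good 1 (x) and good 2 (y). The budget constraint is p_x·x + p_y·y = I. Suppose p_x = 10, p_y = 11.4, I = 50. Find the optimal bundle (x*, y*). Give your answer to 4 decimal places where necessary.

x* = 1.7291, y* = 2.8692

MRS = MU_x/MU_y = (3/5)·(y/x)^(0.75). Set equal to p_x/p_y.
Hence y/x = ((5/3)·p_x/p_y)^(1/(0.75)), i.e. raised to the 4/3 power.
With the ratio pinned down, the budget gives x* = I/(p_x + p_y·(y/x)) and y* = (y/x)·x*.
Numerically y/x = 1.659301, so x* = 50/(10 + 11.4·1.659301) = 1.7291 and y* = 1.659301·1.7291 = 2.8692.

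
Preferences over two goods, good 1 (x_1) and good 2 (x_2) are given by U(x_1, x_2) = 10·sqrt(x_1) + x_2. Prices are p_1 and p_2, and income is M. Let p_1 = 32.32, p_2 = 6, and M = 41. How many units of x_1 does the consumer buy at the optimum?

x_1* = 0.8616

Set MRS = p_1/p_2: 5·x_1^(−1/2) = p_1/p_2.
Thus x_1* = (5·p_2/p_1)² — independent of M — with the rest of income spent on x_2.
Plugging in: x_1* = (5·6/32.32)² = 0.8616.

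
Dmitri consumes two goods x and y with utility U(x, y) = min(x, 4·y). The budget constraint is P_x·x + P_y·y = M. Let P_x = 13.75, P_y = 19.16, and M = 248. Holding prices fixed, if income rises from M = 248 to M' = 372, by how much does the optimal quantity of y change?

Δy* = 1.6721

Demand: x*(P_x,P_y,M) = 4·M/(4·P_x + P_y), y* = M/(4·P_x + P_y).
Here 4·13.75 + 19.16 = 74.16, giving y* = 3.3441.
At M' = 372: y* = 5.0162. Change: 5.0162 − 3.3441 = 1.6721.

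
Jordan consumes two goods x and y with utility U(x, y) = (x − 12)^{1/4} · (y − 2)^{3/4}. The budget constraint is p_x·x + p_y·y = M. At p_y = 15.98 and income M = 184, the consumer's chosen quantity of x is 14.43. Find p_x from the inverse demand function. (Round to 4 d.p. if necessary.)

Let x' = x−12, y' = y−2. MRS = (1/3)·y'/x' = p_x/p_y.
After buying the subsistence bundle (12, 2), a share 0.25 of the remaining income goes to x: x* = 12 + 0.25·(M − 12p_x − 2p_y)/p_x.
Set x* = 14.43 in the demand function and solve for p_x: p_x = 7.

p_x = 7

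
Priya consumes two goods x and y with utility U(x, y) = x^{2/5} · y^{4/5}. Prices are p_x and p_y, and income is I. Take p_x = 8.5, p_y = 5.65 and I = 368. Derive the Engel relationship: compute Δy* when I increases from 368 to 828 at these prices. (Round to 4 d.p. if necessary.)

Δy* = 54.2773

Tangency: MRS = (1/2)·y/x = p_x/p_y.
So 0.4·p_y·y = 0.8·p_x·x; combined with the budget, a share 1/3 of income goes to x.
Demand: x*(p_x,p_y,I) = 1/3·I/p_x and y* = 2/3·I/p_y.
At p_x=8.5, p_y=5.65, I=368: y* = 2/3·368/5.65 = 43.4218.
At I' = 828: y* = 97.6991. Change: 97.6991 − 43.4218 = 54.2773.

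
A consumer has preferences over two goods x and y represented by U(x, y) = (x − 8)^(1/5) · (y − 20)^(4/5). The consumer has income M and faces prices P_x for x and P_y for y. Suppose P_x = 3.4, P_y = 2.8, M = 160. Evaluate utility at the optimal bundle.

V = 15.9962

MRS = (1/4)·(y−20)/(x−8). Tangency with P_x/P_y gives y−20 = 4·(P_x/P_y)·(x−8).
After buying the subsistence bundle (8, 20), a share 0.2 of the remaining income goes to x: x* = 8 + 0.2·(M − 8P_x − 20P_y)/P_x.
Discretionary income = 160 − 8·3.4 − 20·2.8 = 76.8; x* = 8 + 0.2·76.8/3.4 = 12.5176; y* = 20 + 0.8·76.8/2.8 = 41.9429.
Utility at the optimum: U(12.5176, 41.9429) = 15.9962.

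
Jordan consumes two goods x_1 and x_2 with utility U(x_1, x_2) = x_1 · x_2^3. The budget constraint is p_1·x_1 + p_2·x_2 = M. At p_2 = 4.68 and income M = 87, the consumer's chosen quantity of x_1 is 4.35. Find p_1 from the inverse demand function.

p_1 = 5

MU_x_1/MU_x_2 = (x_2)/(3·x_1); tangency sets this equal to p_1/p_2.
So p_2·x_2 = 3·p_1·x_1; combined with the budget, a share 0.25 of income goes to x_1.
Demand: x_1*(p_1,p_2,M) = 0.25·M/p_1 and x_2* = 0.75·M/p_2.
Set x_1* = 4.35 in the demand function and solve for p_1: p_1 = 5.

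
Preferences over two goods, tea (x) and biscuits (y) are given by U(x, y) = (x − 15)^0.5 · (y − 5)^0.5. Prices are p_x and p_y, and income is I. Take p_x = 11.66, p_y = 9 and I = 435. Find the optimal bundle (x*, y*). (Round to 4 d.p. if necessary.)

Let x' = x−15, y' = y−5. MRS = y'/x' = p_x/p_y.
After buying the subsistence bundle (15, 5), a share 0.5 of the remaining income goes to x: x* = 15 + 0.5·(I − 15p_x − 5p_y)/p_x.
Discretionary income = 435 − 15·11.66 − 5·9 = 215.1; x* = 15 + 0.5·215.1/11.66 = 24.2238; y* = 5 + 0.5·215.1/9 = 16.95.

x* = 24.2238, y* = 16.95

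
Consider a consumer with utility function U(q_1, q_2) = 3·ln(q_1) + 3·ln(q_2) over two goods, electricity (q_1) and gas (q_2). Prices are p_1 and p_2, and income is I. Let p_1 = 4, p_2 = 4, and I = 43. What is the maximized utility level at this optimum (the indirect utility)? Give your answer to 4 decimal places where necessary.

The MRS is q_2/q_1. Set MRS = p_1/p_2.
Rearranging, p_2·q_2 = p_1·q_1. Substituting into the budget gives p_1·q_1·(1 + 1) = I.
Demand: q_1*(p_1,p_2,I) = 0.5·I/p_1 and q_2* = 0.5·I/p_2.
At p_1=4, p_2=4, I=43: q_1* = 0.5·43/4 = 5.375, q_2* = 5.375.
Utility at the optimum: U(5.375, 5.375) = 10.0906.

V = 10.0906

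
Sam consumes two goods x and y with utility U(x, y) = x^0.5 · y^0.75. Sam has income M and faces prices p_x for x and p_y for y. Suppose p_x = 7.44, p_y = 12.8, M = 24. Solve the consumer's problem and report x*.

MU_x/MU_y = (0.5·y)/(0.75·x); tangency sets this equal to p_x/p_y.
Rearranging, p_y·y = (3/2)·p_x·x. Substituting into the budget gives p_x·x·(1 + (3/2)) = M.
Demand: x*(p_x,p_y,M) = 0.4·M/p_x and y* = 0.6·M/p_y.
At p_x=7.44, p_y=12.8, M=24: x* = 0.4·24/7.44 = 1.2903.

x* = 1.2903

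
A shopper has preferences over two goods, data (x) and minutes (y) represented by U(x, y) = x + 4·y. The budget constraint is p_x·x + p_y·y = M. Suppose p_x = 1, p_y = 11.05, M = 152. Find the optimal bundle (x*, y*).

x* = 152, y* = 0

Linear utility — the consumer picks whichever good has higher MU/price: 1/1 = 1 vs 4/11.05 = 0.362.
x gives more utility per dollar, so spend all income on x: x* = M/p_x, y* = 0.
Numerically: x* = 152, y* = 0.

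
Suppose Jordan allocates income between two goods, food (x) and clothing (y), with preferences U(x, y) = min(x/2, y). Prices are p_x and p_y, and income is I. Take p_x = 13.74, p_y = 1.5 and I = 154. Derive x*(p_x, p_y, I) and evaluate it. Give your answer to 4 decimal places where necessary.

With perfect complements, no substitution: consume in ratio x:y = 2:1.
Budget: p_x·x + p_y·(1/2)·x = I, so (2·p_x + p_y)·x = 2·I.
Demand: x*(p_x,p_y,I) = 2·I/(2·p_x + p_y), y* = I/(2·p_x + p_y).
Here 2·13.74 + 1.5 = 28.98, giving x* = 10.628.

x* = 10.628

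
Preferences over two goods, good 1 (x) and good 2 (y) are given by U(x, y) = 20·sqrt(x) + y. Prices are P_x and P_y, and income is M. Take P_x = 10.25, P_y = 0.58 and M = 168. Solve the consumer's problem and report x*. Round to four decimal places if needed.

x* = 0.3202

Utility is quasi-linear in y; the FOC for x is 10/√x = P_x/P_y.
Thus x* = (10·P_y/P_x)² — independent of M — with the rest of income spent on y.
Plugging in: x* = (10·0.58/10.25)² = 0.3202.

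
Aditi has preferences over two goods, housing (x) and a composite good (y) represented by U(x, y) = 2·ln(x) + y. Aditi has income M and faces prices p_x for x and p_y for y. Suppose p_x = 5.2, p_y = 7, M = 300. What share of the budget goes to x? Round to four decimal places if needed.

MU_x = 2/x, MU_y = 1. Tangency: 2/x = p_x/p_y.
So x*(p_x,p_y) = 2·p_y/p_x, independent of income; and y* = (M − 2·p_y)/p_y.
At the given prices: x* = 2·7/5.2 = 2.6923, and y* = 40.8571.
Expenditure on x: 5.2·2.6923 = 14; share = 0.0467.

share on x = 0.0467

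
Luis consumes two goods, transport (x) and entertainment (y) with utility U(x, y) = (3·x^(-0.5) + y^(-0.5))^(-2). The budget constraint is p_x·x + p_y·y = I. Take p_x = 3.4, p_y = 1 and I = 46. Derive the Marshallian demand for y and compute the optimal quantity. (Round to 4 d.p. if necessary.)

From the CES first-order condition, 3·(y/x)^(1.5) = p_x/p_y.
Solve for the ratio: y/x = [(1/3)·p_x/p_y]^(2/3).
Substitute y = (y/x)·x into the budget: x* = I/(p_x + p_y·(y/x)).
Numerically y/x = 1.087022, so x* = 46/(3.4 + 1·1.087022) = 10.2518 and y* = 1.087022·10.2518 = 11.1439.

y* = 11.1439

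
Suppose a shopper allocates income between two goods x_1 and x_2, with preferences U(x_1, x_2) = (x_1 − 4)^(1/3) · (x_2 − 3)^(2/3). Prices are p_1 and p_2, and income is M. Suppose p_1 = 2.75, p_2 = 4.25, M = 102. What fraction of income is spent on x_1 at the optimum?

MRS = (1/2)·(x_2−3)/(x_1−4). Tangency with p_1/p_2 gives x_2−3 = 2·(p_1/p_2)·(x_1−4).
Substituting into the budget: x_1* = 4 + 1/3·(M − 4·p_1 − 3·p_2)/p_1, and x_2* = 3 + 2/3·(…)/p_2.
Discretionary income = 102 − 4·2.75 − 3·4.25 = 78.25; x_1* = 4 + 1/3·78.25/2.75 = 13.4848; x_2* = 3 + 2/3·78.25/4.25 = 15.2745.
Expenditure on x_1: 2.75·13.4848 = 37.0833; share = 0.3636.

share on x_1 = 0.3636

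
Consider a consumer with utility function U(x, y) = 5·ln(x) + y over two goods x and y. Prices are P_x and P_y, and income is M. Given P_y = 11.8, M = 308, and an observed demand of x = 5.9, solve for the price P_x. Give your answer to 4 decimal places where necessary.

Set MRS = P_x/P_y: (5/x)/1 = P_x/P_y.
So x*(P_x,P_y) = 5·P_y/P_x, independent of income; and y* = (M − 5·P_y)/P_y.
Set x* = 5.9 in the demand function and solve for P_x: P_x = 10.

P_x = 10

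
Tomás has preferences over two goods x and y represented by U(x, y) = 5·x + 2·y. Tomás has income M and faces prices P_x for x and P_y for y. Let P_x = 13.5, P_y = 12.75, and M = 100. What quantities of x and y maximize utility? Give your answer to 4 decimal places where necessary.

Perfect substitutes: compare marginal utility per dollar. 5/P_x vs 2/P_y → 0.3704 vs 0.1569.
x gives more utility per dollar, so spend all income on x: x* = M/P_x, y* = 0.
Numerically: x* = 7.4074, y* = 0.

x* = 7.4074, y* = 0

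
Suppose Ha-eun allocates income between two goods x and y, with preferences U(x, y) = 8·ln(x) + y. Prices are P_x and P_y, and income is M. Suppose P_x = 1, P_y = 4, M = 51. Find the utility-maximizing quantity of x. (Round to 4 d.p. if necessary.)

x* = 32

Set MRS = P_x/P_y: (8/x)/1 = P_x/P_y.
So x*(P_x,P_y) = 8·P_y/P_x, independent of income; and y* = (M − 8·P_y)/P_y.
At the given prices: x* = 8·4/1 = 32.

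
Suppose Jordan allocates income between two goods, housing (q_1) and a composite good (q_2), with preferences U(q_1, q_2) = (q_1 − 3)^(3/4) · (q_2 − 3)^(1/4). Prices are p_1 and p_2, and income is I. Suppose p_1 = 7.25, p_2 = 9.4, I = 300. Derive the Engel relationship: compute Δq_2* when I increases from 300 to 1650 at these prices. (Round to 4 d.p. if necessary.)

Δq_2* = 35.9043

This is Cobb-Douglas in (q_1−3, q_2−3): tangency gives 0.75·p_2·(q_2−3) = 0.25·p_1·(q_1−3).
Substituting into the budget: q_1* = 3 + 0.75·(I − 3·p_1 − 3·p_2)/p_1, and q_2* = 3 + 0.25·(…)/p_2.
Discretionary income = 300 − 3·7.25 − 3·9.4 = 250.05; q_2* = 3 + 0.25·250.05/9.4 = 9.6503.
At I' = 1650: q_2* = 45.5545. Change: 45.5545 − 9.6503 = 35.9043.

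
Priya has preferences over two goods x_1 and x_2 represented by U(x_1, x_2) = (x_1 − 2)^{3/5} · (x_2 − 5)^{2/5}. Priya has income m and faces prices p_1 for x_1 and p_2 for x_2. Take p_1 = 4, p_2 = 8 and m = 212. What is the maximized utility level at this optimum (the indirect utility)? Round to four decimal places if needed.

Let x_1' = x_1−2, x_2' = x_2−5. MRS = (3/2)·x_2'/x_1' = p_1/p_2.
Substituting into the budget: x_1* = 2 + 0.6·(m − 2·p_1 − 5·p_2)/p_1, and x_2* = 5 + 0.4·(…)/p_2.
Discretionary income = 212 − 2·4 − 5·8 = 164; x_1* = 2 + 0.6·164/4 = 26.6; x_2* = 5 + 0.4·164/8 = 13.2.
Utility at the optimum: U(26.6, 13.2) = 15.8521.

V = 15.8521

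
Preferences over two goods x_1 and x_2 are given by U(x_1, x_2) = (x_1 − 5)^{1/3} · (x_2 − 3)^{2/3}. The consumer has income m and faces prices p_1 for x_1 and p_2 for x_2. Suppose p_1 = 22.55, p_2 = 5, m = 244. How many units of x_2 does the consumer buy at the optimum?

x_2* = 18.5

MRS = (1/2)·(x_2−3)/(x_1−5). Tangency with p_1/p_2 gives x_2−3 = 2·(p_1/p_2)·(x_1−5).
After buying the subsistence bundle (5, 3), a share 1/3 of the remaining income goes to x_1: x_1* = 5 + 1/3·(m − 5p_1 − 3p_2)/p_1.
Discretionary income = 244 − 5·22.55 − 3·5 = 116.25; x_2* = 3 + 2/3·116.25/5 = 18.5.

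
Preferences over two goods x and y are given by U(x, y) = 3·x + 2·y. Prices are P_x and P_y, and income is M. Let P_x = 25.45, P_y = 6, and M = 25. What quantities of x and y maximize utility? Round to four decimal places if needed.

Linear utility — the consumer picks whichever good has higher MU/price: 3/25.45 = 0.1179 vs 2/6 = 0.3333.
y gives more utility per dollar, so spend all income on y: y* = M/P_y, x* = 0.
Numerically: x* = 0, y* = 4.1667.

x* = 0, y* = 4.1667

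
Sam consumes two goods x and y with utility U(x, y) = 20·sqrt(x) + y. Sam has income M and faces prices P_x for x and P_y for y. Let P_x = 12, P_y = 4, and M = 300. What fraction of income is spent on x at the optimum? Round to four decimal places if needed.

share on x = 0.4444

MU_x = 10/√x, MU_y = 1. Tangency: 10/√x = P_x/P_y.
Solve: √x = 10·P_y/P_x, so x*(P_x,P_y) = (10·P_y/P_x)², and y* = (M − P_x·x*)/P_y.
Plugging in: x* = (10·4/12)² = 11.1111, y* = 41.6667.
Expenditure on x: 12·11.1111 = 133.3333; share = 0.4444.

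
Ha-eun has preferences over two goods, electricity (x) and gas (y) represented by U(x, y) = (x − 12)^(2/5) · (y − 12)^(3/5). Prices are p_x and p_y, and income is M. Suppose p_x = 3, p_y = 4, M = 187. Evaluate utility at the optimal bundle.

Discretionary income = 187 − 12·3 − 12·4 = 103; x* = 12 + 0.4·103/3 = 25.7333; y* = 12 + 0.6·103/4 = 27.45.
Utility at the optimum: U(25.7333, 27.45) = 14.739.

V = 14.739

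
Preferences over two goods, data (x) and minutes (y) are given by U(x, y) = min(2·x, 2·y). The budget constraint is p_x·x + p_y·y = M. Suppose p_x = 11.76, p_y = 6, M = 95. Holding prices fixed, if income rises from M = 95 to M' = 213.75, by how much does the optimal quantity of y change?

Δy* = 6.6864

With perfect complements, no substitution: consume in ratio x:y = 2:2.
Budget: p_x·x + p_y·x = M, so (2·p_x + 2·p_y)·x = 2·M.
Demand: x*(p_x,p_y,M) = 2·M/(2·p_x + 2·p_y), y* = 2·M/(2·p_x + 2·p_y).
Here 2·11.76 + 2·6 = 35.52, giving y* = 5.3491.
At M' = 213.75: y* = 12.0355. Change: 12.0355 − 5.3491 = 6.6864.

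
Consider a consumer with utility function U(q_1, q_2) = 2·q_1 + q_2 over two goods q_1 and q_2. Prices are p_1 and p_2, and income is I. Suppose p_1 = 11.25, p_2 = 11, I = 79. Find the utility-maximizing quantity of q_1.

q_1* = 7.0222

q_1 gives more utility per dollar, so spend all income on q_1: q_1* = I/p_1, q_2* = 0.
Numerically: q_1* = 7.0222, q_2* = 0.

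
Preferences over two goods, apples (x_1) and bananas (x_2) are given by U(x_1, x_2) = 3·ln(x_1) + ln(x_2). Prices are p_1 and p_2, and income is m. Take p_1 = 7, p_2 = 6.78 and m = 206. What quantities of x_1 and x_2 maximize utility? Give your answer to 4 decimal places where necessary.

Demand: x_1*(p_1,p_2,m) = 0.75·m/p_1 and x_2* = 0.25·m/p_2.
At p_1=7, p_2=6.78, m=206: x_1* = 0.75·206/7 = 22.0714, x_2* = 7.5959.

x_1* = 22.0714, x_2* = 7.5959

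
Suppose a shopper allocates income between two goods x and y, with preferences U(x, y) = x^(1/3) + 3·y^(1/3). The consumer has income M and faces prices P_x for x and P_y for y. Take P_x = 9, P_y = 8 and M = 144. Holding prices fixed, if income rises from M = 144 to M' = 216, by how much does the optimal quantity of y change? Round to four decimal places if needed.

From the CES first-order condition, (1/3)·(y/x)^(2/3) = P_x/P_y.
Hence y/x = (3·P_x/P_y)^(1/(2/3)), i.e. raised to the 1.5 power.
Substitute y = (y/x)·x into the budget: x* = M/(P_x + P_y·(y/x)).
Numerically y/x = 6.200271, so x* = 144/(9 + 8·6.200271) = 2.4572 and y* = 6.200271·2.4572 = 15.2356.
At M' = 216: y* = 22.8534. Change: 22.8534 − 15.2356 = 7.6178.

Δy* = 7.6178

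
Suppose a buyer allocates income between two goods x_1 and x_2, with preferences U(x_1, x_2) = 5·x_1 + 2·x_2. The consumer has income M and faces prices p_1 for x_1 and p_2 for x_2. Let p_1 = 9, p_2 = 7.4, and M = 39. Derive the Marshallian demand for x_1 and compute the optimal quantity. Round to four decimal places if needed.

x_1* = 4.3333

Linear utility — the consumer picks whichever good has higher MU/price: 5/9 = 0.5556 vs 2/7.4 = 0.2703.
x_1 gives more utility per dollar, so spend all income on x_1: x_1* = M/p_1, x_2* = 0.
Numerically: x_1* = 4.3333, x_2* = 0.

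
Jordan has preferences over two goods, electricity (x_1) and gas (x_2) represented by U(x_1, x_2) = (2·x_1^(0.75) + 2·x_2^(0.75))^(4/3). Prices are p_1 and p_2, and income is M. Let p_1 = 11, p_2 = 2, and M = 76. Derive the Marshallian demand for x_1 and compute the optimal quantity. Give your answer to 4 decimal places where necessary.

x_1* = 0.0413

From the CES first-order condition, (x_2/x_1)^(0.25) = p_1/p_2.
Hence x_2/x_1 = (p_1/p_2)^(1/(0.25)), i.e. raised to the 4 power.
With the ratio pinned down, the budget gives x_1* = M/(p_1 + p_2·(x_2/x_1)) and x_2* = (x_2/x_1)·x_1*.
Numerically x_2/x_1 = 915.0625, so x_1* = 76/(11 + 2·915.0625) = 0.0413.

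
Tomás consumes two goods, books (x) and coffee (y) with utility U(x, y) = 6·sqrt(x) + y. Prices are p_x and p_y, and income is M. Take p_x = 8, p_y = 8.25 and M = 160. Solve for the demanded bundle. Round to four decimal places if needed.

x* = 9.5713, y* = 10.1127

Utility is quasi-linear in y; the FOC for x is 3/√x = p_x/p_y.
Thus x* = (3·p_y/p_x)² — independent of M — with the rest of income spent on y.
Plugging in: x* = (3·8.25/8)² = 9.5713, y* = 10.1127.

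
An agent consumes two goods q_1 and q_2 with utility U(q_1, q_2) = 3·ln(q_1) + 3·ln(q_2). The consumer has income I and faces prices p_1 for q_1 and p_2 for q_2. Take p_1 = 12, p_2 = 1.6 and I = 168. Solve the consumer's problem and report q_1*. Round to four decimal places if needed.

q_1* = 7

MU_q_1/MU_q_2 = (3·q_2)/(3·q_1); tangency sets this equal to p_1/p_2.
So 3·p_2·q_2 = 3·p_1·q_1; combined with the budget, a share 0.5 of income goes to q_1.
Demand: q_1*(p_1,p_2,I) = 0.5·I/p_1 and q_2* = 0.5·I/p_2.
At p_1=12, p_2=1.6, I=168: q_1* = 0.5·168/12 = 7.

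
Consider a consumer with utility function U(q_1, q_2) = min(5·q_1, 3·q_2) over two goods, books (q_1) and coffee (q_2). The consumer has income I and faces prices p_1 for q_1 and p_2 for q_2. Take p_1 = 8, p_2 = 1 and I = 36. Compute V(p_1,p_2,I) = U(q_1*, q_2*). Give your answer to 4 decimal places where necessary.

V = 18.6207

With perfect complements, no substitution: consume in ratio q_1:q_2 = 3:5.
Budget: p_1·q_1 + p_2·(5/3)·q_1 = I, so (3·p_1 + 5·p_2)·q_1 = 3·I.
Demand: q_1*(p_1,p_2,I) = 3·I/(3·p_1 + 5·p_2), q_2* = 5·I/(3·p_1 + 5·p_2).
Here 3·8 + 5·1 = 29, giving q_1* = 3.7241 and q_2* = 6.2069.
Utility at the optimum: U(3.7241, 6.2069) = 18.6207.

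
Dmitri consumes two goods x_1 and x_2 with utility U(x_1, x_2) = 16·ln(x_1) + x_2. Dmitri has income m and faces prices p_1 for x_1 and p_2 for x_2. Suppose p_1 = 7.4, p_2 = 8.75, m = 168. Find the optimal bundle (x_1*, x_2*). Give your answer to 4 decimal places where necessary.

MU_x_1 = 16/x_1, MU_x_2 = 1. Tangency: 16/x_1 = p_1/p_2.
So x_1*(p_1,p_2) = 16·p_2/p_1, independent of income; and x_2* = (m − 16·p_2)/p_2.
At the given prices: x_1* = 16·8.75/7.4 = 18.9189, and x_2* = 3.2.

x_1* = 18.9189, x_2* = 3.2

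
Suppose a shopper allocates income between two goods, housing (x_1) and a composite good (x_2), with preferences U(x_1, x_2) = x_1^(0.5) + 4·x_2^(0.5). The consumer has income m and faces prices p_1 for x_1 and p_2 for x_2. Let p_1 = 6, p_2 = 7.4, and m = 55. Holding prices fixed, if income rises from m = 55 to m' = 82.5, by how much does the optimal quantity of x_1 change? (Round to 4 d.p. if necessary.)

Δx_1* = 0.328

Substitute x_2 = (x_2/x_1)·x_1 into the budget: x_1* = m/(p_1 + p_2·(x_2/x_1)).
Numerically x_2/x_1 = 10.518627, so x_1* = 55/(6 + 7.4·10.518627) = 0.656.
At m' = 82.5: x_1* = 0.984. Change: 0.984 − 0.656 = 0.328.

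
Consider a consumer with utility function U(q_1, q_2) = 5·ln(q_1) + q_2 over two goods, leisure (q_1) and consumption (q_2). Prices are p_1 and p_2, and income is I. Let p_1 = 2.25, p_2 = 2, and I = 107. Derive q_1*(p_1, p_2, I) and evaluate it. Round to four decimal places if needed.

At the given prices: q_1* = 5·2/2.25 = 4.4444.

q_1* = 4.4444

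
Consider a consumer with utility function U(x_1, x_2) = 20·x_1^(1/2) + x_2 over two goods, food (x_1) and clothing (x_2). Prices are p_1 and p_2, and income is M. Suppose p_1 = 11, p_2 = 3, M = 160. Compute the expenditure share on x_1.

MU_x_1 = 10/√x_1, MU_x_2 = 1. Tangency: 10/√x_1 = p_1/p_2.
Thus x_1* = (10·p_2/p_1)² — independent of M — with the rest of income spent on x_2.
Plugging in: x_1* = (10·3/11)² = 7.438, x_2* = 26.0606.
Expenditure on x_1: 11·7.438 = 81.8182; share = 0.5114.

share on x_1 = 0.5114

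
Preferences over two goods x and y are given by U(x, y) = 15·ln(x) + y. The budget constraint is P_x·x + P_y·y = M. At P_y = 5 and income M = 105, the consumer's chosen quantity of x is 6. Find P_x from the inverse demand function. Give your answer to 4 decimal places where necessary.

MU_x = 15/x, MU_y = 1. Tangency: 15/x = P_x/P_y.
So x*(P_x,P_y) = 15·P_y/P_x, independent of income; and y* = (M − 15·P_y)/P_y.
Set x* = 6 in the demand function and solve for P_x: P_x = 12.5.

P_x = 12.5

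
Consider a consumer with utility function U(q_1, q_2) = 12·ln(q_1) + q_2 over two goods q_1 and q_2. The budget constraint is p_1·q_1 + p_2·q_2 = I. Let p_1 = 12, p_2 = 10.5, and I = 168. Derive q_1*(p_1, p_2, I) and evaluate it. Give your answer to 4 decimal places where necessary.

q_1* = 10.5

So q_1*(p_1,p_2) = 12·p_2/p_1, independent of income; and q_2* = (I − 12·p_2)/p_2.
At the given prices: q_1* = 12·10.5/12 = 10.5.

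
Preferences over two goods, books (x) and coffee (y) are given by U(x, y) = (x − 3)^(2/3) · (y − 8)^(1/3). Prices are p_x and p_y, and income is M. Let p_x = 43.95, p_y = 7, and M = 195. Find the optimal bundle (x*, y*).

x* = 3.1085, y* = 8.3405

Let x' = x−3, y' = y−8. MRS = 2·y'/x' = p_x/p_y.
Substituting into the budget: x* = 3 + 2/3·(M − 3·p_x − 8·p_y)/p_x, and y* = 8 + 1/3·(…)/p_y.
Discretionary income = 195 − 3·43.95 − 8·7 = 7.15; x* = 3 + 2/3·7.15/43.95 = 3.1085; y* = 8 + 1/3·7.15/7 = 8.3405.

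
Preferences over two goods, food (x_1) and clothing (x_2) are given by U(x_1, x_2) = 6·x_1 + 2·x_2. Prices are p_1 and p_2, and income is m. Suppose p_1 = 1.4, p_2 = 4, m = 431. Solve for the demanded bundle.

x_1 gives more utility per dollar, so spend all income on x_1: x_1* = m/p_1, x_2* = 0.
Numerically: x_1* = 307.8571, x_2* = 0.

x_1* = 307.8571, x_2* = 0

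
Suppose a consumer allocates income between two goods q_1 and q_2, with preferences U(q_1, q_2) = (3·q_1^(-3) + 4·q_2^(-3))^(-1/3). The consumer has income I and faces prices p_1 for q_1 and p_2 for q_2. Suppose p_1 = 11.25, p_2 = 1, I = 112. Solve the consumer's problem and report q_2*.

q_2* = 16.6754

From the CES first-order condition, (3/4)·(q_2/q_1)^(4) = p_1/p_2.
Solve for the ratio: q_2/q_1 = [(4/3)·p_1/p_2]^(0.25).
Substitute q_2 = (q_2/q_1)·q_1 into the budget: q_1* = I/(p_1 + p_2·(q_2/q_1)).
Numerically q_2/q_1 = 1.96799, so q_1* = 112/(11.25 + 1·1.96799) = 8.4733 and q_2* = 1.96799·8.4733 = 16.6754.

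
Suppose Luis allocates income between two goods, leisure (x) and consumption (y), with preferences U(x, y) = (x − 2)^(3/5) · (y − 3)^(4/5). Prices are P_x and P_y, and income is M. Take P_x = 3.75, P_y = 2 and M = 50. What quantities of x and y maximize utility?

Let x' = x−2, y' = y−3. MRS = (3/4)·y'/x' = P_x/P_y.
After buying the subsistence bundle (2, 3), a share 3/7 of the remaining income goes to x: x* = 2 + 3/7·(M − 2P_x − 3P_y)/P_x.
Discretionary income = 50 − 2·3.75 − 3·2 = 36.5; x* = 2 + 3/7·36.5/3.75 = 6.1714; y* = 3 + 4/7·36.5/2 = 13.4286.

x* = 6.1714, y* = 13.4286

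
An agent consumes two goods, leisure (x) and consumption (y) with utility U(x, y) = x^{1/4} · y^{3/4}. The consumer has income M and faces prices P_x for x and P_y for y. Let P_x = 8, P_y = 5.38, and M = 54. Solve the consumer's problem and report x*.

x* = 1.6875

Tangency: MRS = (1/3)·y/x = P_x/P_y.
So 0.25·P_y·y = 0.75·P_x·x; combined with the budget, a share 0.25 of income goes to x.
Demand: x*(P_x,P_y,M) = 0.25·M/P_x and y* = 0.75·M/P_y.
At P_x=8, P_y=5.38, M=54: x* = 0.25·54/8 = 1.6875.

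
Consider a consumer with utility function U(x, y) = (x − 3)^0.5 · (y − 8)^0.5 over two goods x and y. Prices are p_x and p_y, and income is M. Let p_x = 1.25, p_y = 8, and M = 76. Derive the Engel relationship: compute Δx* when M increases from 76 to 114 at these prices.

This is Cobb-Douglas in (x−3, y−8): tangency gives 0.5·p_y·(y−8) = 0.5·p_x·(x−3).
Substituting into the budget: x* = 3 + 0.5·(M − 3·p_x − 8·p_y)/p_x, and y* = 8 + 0.5·(…)/p_y.
Discretionary income = 76 − 3·1.25 − 8·8 = 8.25; x* = 3 + 0.5·8.25/1.25 = 6.3.
At M' = 114: x* = 21.5. Change: 21.5 − 6.3 = 15.2.

Δx* = 15.2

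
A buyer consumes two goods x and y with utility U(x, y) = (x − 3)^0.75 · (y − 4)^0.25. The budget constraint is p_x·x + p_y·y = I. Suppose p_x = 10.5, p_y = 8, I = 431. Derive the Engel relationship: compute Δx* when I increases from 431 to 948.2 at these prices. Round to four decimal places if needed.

Let x' = x−3, y' = y−4. MRS = 3·y'/x' = p_x/p_y.
Substituting into the budget: x* = 3 + 0.75·(I − 3·p_x − 4·p_y)/p_x, and y* = 4 + 0.25·(…)/p_y.
Discretionary income = 431 − 3·10.5 − 4·8 = 367.5; x* = 3 + 0.75·367.5/10.5 = 29.25.
At I' = 948.2: x* = 66.1929. Change: 66.1929 − 29.25 = 36.9429.

Δx* = 36.9429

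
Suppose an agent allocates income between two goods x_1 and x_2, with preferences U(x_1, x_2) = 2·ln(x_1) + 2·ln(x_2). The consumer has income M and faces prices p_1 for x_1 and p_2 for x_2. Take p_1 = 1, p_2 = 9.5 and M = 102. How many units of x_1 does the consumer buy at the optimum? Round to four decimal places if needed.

x_1* = 51

At p_1=1, p_2=9.5, M=102: x_1* = 0.5·102/1 = 51.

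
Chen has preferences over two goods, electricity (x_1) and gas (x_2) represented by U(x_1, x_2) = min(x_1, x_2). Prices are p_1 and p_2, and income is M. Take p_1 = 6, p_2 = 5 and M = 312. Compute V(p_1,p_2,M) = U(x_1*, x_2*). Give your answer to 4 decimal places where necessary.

Here 6 + 5 = 11, giving x_1* = 28.3636 and x_2* = 28.3636.
Utility at the optimum: U(28.3636, 28.3636) = 28.3636.

V = 28.3636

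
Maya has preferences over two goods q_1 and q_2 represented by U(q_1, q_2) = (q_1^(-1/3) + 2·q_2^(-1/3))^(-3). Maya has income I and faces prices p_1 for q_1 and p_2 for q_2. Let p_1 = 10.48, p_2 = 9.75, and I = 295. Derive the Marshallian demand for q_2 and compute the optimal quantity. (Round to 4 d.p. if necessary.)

q_2* = 18.8463

MU_q_1 ∝ q_1^(-4/3), MU_q_2 ∝ 2·q_2^(-4/3), so MRS = (1/2)·(q_2/q_1)^(4/3) = p_1/p_2.
Hence q_2/q_1 = (2·p_1/p_2)^(1/(4/3)), i.e. raised to the 0.75 power.
With the ratio pinned down, the budget gives q_1* = I/(p_1 + p_2·(q_2/q_1)) and q_2* = (q_2/q_1)·q_1*.
Numerically q_2/q_1 = 1.775375, so q_1* = 295/(10.48 + 9.75·1.775375) = 10.6154 and q_2* = 1.775375·10.6154 = 18.8463.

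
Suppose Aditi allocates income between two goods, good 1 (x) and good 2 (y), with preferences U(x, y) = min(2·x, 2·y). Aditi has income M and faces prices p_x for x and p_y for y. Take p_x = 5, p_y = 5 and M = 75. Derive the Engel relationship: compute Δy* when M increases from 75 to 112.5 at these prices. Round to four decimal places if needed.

With perfect complements, no substitution: consume in ratio x:y = 2:2.
Budget: p_x·x + p_y·x = M, so (2·p_x + 2·p_y)·x = 2·M.
Demand: x*(p_x,p_y,M) = 2·M/(2·p_x + 2·p_y), y* = 2·M/(2·p_x + 2·p_y).
Here 2·5 + 2·5 = 20, giving y* = 7.5.
At M' = 112.5: y* = 11.25. Change: 11.25 − 7.5 = 3.75.

Δy* = 3.75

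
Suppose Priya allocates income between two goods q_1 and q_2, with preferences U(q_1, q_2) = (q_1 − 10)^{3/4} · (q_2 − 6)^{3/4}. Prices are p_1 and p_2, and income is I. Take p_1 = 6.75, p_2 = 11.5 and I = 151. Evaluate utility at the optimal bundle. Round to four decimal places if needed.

This is Cobb-Douglas in (q_1−10, q_2−6): tangency gives 0.75·p_2·(q_2−6) = 0.75·p_1·(q_1−10).
Substituting into the budget: q_1* = 10 + 0.5·(I − 10·p_1 − 6·p_2)/p_1, and q_2* = 6 + 0.5·(…)/p_2.
Discretionary income = 151 − 10·6.75 − 6·11.5 = 14.5; q_1* = 10 + 0.5·14.5/6.75 = 11.0741; q_2* = 6 + 0.5·14.5/11.5 = 6.6304.
Utility at the optimum: U(11.0741, 6.6304) = 0.7465.

V = 0.7465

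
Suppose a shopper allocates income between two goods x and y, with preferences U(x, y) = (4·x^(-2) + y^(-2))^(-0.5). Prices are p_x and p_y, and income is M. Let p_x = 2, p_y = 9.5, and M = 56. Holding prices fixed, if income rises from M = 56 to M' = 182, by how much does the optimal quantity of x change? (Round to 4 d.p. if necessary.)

Substitute y = (y/x)·x into the budget: x* = M/(p_x + p_y·(y/x)).
Numerically y/x = 0.374756, so x* = 56/(2 + 9.5·0.374756) = 10.0716.
At M' = 182: x* = 32.7327. Change: 32.7327 − 10.0716 = 22.6611.

Δx* = 22.6611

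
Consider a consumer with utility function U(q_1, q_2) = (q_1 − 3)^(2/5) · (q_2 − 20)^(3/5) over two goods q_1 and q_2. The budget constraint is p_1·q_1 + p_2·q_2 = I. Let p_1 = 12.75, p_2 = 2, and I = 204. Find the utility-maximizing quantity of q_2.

Discretionary income = 204 − 3·12.75 − 20·2 = 125.75; q_2* = 20 + 0.6·125.75/2 = 57.725.

q_2* = 57.725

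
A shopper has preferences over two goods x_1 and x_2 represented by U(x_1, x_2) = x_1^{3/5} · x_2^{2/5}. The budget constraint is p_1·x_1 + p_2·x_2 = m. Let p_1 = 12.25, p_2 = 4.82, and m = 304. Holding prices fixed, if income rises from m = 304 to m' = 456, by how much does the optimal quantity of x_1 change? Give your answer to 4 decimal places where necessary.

Demand: x_1*(p_1,p_2,m) = 0.6·m/p_1 and x_2* = 0.4·m/p_2.
At p_1=12.25, p_2=4.82, m=304: x_1* = 0.6·304/12.25 = 14.8898.
At m' = 456: x_1* = 22.3347. Change: 22.3347 − 14.8898 = 7.4449.

Δx_1* = 7.4449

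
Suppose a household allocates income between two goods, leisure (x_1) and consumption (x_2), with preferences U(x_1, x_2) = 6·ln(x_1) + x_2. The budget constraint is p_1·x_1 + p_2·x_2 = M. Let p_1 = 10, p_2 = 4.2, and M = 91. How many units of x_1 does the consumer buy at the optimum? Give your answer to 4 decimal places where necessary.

x_1* = 2.52

MU_x_1 = 6/x_1, MU_x_2 = 1. Tangency: 6/x_1 = p_1/p_2.
So x_1*(p_1,p_2) = 6·p_2/p_1, independent of income; and x_2* = (M − 6·p_2)/p_2.
At the given prices: x_1* = 6·4.2/10 = 2.52.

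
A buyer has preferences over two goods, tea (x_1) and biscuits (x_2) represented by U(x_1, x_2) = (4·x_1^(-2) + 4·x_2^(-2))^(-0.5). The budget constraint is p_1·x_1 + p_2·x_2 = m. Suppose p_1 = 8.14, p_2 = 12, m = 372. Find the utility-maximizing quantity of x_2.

x_2* = 17.4942

From the CES first-order condition, (x_2/x_1)^(3) = p_1/p_2.
Solve for the ratio: x_2/x_1 = [p_1/p_2]^(1/3).
With the ratio pinned down, the budget gives x_1* = m/(p_1 + p_2·(x_2/x_1)) and x_2* = (x_2/x_1)·x_1*.
Numerically x_2/x_1 = 0.878647, so x_1* = 372/(8.14 + 12·0.878647) = 19.9103 and x_2* = 0.878647·19.9103 = 17.4942.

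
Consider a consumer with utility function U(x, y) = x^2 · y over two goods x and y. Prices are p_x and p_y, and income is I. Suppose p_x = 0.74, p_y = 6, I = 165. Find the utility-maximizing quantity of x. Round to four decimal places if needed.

The MRS is 2·y/x. Set MRS = p_x/p_y.
So 2·p_y·y = p_x·x; combined with the budget, a share 2/3 of income goes to x.
Demand: x*(p_x,p_y,I) = 2/3·I/p_x and y* = 1/3·I/p_y.
At p_x=0.74, p_y=6, I=165: x* = 2/3·165/0.74 = 148.6486.

x* = 148.6486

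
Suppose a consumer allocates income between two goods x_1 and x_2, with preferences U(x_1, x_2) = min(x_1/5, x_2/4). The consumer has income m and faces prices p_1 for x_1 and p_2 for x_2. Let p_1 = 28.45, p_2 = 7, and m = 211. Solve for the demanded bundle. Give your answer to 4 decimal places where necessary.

With perfect complements, no substitution: consume in ratio x_1:x_2 = 5:4.
Budget: p_1·x_1 + p_2·(4/5)·x_1 = m, so (5·p_1 + 4·p_2)·x_1 = 5·m.
Demand: x_1*(p_1,p_2,m) = 5·m/(5·p_1 + 4·p_2), x_2* = 4·m/(5·p_1 + 4·p_2).
Here 5·28.45 + 4·7 = 170.25, giving x_1* = 6.1968 and x_2* = 4.9574.

x_1* = 6.1968, x_2* = 4.9574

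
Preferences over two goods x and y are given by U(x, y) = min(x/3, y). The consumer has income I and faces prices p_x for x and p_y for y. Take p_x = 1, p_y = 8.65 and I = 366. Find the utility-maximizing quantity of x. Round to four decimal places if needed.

Demand: x*(p_x,p_y,I) = 3·I/(3·p_x + p_y), y* = I/(3·p_x + p_y).
Here 3·1 + 8.65 = 11.65, giving x* = 94.2489.

x* = 94.2489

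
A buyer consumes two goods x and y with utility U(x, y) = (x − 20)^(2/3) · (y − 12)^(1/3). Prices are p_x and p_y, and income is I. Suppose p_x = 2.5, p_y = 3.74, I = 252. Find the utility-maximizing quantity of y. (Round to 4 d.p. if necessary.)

MRS = 2·(y−12)/(x−20). Tangency with p_x/p_y gives y−12 = (1/2)·(p_x/p_y)·(x−20).
Substituting into the budget: x* = 20 + 2/3·(I − 20·p_x − 12·p_y)/p_x, and y* = 12 + 1/3·(…)/p_y.
Discretionary income = 252 − 20·2.5 − 12·3.74 = 157.12; y* = 12 + 1/3·157.12/3.74 = 26.0036.

y* = 26.0036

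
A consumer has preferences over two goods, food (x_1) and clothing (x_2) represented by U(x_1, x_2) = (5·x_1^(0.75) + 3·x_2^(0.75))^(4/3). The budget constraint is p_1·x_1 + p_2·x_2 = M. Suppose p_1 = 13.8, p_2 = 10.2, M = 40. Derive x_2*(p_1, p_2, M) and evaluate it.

MRS = MU_x_1/MU_x_2 = (5/3)·(x_2/x_1)^(0.25). Set equal to p_1/p_2.
Hence x_2/x_1 = ((3/5)·p_1/p_2)^(1/(0.25)), i.e. raised to the 4 power.
With the ratio pinned down, the budget gives x_1* = M/(p_1 + p_2·(x_2/x_1)) and x_2* = (x_2/x_1)·x_1*.
Numerically x_2/x_1 = 0.434231, so x_1* = 40/(13.8 + 10.2·0.434231) = 2.1943 and x_2* = 0.434231·2.1943 = 0.9528.

x_2* = 0.9528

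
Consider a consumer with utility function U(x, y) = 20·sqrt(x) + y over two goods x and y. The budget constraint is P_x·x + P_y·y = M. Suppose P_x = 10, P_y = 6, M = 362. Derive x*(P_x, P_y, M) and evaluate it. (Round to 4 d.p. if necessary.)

x* = 36

Thus x* = (10·P_y/P_x)² — independent of M — with the rest of income spent on y.
Plugging in: x* = (10·6/10)² = 36.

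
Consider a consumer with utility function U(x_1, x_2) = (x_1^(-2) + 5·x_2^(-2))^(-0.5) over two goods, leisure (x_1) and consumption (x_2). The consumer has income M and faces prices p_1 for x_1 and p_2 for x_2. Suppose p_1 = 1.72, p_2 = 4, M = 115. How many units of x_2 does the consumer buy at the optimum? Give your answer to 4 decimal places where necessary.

MU_x_1 ∝ x_1^(-3), MU_x_2 ∝ 5·x_2^(-3), so MRS = (1/5)·(x_2/x_1)^(3) = p_1/p_2.
Hence x_2/x_1 = (5·p_1/p_2)^(1/(3)), i.e. raised to the 1/3 power.
With the ratio pinned down, the budget gives x_1* = M/(p_1 + p_2·(x_2/x_1)) and x_2* = (x_2/x_1)·x_1*.
Numerically x_2/x_1 = 1.290663, so x_1* = 115/(1.72 + 4·1.290663) = 16.7087 and x_2* = 1.290663·16.7087 = 21.5653.

x_2* = 21.5653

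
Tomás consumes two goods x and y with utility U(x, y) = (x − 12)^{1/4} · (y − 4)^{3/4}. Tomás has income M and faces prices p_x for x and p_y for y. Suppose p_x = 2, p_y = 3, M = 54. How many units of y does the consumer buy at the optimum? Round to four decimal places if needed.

MRS = (1/3)·(y−4)/(x−12). Tangency with p_x/p_y gives y−4 = 3·(p_x/p_y)·(x−12).
Substituting into the budget: x* = 12 + 0.25·(M − 12·p_x − 4·p_y)/p_x, and y* = 4 + 0.75·(…)/p_y.
Discretionary income = 54 − 12·2 − 4·3 = 18; y* = 4 + 0.75·18/3 = 8.5.

y* = 8.5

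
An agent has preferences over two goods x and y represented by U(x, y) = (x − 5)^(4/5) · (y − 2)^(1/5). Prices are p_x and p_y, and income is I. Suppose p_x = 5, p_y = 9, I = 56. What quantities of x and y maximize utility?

x* = 7.08, y* = 2.2889

Let x' = x−5, y' = y−2. MRS = 4·y'/x' = p_x/p_y.
Substituting into the budget: x* = 5 + 0.8·(I − 5·p_x − 2·p_y)/p_x, and y* = 2 + 0.2·(…)/p_y.
Discretionary income = 56 − 5·5 − 2·9 = 13; x* = 5 + 0.8·13/5 = 7.08; y* = 2 + 0.2·13/9 = 2.2889.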